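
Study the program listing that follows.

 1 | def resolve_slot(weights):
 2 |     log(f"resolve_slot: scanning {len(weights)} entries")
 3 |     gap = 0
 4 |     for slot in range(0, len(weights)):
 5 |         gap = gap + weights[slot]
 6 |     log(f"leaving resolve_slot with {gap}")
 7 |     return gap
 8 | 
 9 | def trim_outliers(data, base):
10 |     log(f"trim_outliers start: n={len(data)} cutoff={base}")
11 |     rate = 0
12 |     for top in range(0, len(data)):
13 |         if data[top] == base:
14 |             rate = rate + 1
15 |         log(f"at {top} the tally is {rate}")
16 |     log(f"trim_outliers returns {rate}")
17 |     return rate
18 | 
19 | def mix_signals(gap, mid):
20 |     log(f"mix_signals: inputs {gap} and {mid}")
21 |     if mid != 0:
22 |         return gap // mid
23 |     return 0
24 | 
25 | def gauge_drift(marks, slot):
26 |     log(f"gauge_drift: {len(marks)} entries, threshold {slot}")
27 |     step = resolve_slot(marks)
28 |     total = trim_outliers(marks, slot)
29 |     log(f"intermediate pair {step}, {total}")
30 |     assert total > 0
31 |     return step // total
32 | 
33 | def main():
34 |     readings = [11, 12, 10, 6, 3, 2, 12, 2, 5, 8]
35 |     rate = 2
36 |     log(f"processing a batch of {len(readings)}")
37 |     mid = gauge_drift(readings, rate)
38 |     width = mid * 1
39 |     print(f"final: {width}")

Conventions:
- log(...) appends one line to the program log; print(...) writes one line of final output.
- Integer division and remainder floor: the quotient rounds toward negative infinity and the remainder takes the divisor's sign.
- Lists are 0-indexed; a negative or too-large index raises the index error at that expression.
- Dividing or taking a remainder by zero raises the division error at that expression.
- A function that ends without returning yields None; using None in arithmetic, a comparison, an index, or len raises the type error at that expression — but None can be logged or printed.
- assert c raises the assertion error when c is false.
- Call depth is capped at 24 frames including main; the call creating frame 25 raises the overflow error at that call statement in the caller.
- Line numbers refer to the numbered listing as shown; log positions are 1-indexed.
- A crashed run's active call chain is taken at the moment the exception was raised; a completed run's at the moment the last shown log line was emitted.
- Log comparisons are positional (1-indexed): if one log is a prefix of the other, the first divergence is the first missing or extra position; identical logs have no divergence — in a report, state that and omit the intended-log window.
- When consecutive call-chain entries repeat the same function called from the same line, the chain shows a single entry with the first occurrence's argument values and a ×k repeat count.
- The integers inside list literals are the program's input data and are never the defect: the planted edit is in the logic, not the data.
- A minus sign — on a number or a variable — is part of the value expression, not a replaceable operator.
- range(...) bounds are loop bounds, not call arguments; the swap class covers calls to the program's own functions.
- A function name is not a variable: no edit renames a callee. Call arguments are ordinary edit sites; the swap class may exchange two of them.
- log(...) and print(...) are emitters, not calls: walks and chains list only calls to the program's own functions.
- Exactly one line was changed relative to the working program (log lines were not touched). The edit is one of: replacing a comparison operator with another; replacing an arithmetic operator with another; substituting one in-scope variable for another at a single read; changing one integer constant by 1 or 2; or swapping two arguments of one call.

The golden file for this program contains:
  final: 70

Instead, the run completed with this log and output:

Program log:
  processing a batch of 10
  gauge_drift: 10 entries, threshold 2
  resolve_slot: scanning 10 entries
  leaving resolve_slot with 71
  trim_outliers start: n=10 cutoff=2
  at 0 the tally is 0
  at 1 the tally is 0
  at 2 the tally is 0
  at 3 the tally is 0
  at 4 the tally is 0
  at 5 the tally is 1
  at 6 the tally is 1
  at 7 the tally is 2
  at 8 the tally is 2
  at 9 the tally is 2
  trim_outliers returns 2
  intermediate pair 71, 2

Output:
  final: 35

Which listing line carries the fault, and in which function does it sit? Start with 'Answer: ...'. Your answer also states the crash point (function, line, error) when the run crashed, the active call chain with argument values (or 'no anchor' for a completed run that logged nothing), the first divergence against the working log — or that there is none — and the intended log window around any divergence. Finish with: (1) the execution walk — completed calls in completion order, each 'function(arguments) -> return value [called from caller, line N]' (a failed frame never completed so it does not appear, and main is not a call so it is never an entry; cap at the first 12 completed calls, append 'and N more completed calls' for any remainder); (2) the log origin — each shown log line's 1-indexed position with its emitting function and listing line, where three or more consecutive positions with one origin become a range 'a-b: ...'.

Answer: the defect is in main at line 38.
Key observation: Every logged value matches the working version; the printed result is what differs.
Call chain: main -> gauge_drift([11, 12, 10, 6, 3, 2, 12, 2, 5, 8], 2) (called at line 37).
First divergence: none; the two logs match at every position.
Execution walk:
  resolve_slot([11, 12, 10, 6, 3, 2, 12, 2, 5, 8]) -> 71  [called from gauge_drift, line 27]
  trim_outliers([11, 12, 10, 6, 3, 2, 12, 2, 5, 8], 2) -> 2  [called from gauge_drift, line 28]
  gauge_drift([11, 12, 10, 6, 3, 2, 12, 2, 5, 8], 2) -> 35  [called from main, line 37]
Log origin:
  1: from main, line 36
  2: from gauge_drift, line 26
  3: from resolve_slot, line 2
  4: from resolve_slot, line 6
  5: from trim_outliers, line 10
  6-15: from trim_outliers, line 15
  16: from trim_outliers, line 16
  17: from gauge_drift, line 29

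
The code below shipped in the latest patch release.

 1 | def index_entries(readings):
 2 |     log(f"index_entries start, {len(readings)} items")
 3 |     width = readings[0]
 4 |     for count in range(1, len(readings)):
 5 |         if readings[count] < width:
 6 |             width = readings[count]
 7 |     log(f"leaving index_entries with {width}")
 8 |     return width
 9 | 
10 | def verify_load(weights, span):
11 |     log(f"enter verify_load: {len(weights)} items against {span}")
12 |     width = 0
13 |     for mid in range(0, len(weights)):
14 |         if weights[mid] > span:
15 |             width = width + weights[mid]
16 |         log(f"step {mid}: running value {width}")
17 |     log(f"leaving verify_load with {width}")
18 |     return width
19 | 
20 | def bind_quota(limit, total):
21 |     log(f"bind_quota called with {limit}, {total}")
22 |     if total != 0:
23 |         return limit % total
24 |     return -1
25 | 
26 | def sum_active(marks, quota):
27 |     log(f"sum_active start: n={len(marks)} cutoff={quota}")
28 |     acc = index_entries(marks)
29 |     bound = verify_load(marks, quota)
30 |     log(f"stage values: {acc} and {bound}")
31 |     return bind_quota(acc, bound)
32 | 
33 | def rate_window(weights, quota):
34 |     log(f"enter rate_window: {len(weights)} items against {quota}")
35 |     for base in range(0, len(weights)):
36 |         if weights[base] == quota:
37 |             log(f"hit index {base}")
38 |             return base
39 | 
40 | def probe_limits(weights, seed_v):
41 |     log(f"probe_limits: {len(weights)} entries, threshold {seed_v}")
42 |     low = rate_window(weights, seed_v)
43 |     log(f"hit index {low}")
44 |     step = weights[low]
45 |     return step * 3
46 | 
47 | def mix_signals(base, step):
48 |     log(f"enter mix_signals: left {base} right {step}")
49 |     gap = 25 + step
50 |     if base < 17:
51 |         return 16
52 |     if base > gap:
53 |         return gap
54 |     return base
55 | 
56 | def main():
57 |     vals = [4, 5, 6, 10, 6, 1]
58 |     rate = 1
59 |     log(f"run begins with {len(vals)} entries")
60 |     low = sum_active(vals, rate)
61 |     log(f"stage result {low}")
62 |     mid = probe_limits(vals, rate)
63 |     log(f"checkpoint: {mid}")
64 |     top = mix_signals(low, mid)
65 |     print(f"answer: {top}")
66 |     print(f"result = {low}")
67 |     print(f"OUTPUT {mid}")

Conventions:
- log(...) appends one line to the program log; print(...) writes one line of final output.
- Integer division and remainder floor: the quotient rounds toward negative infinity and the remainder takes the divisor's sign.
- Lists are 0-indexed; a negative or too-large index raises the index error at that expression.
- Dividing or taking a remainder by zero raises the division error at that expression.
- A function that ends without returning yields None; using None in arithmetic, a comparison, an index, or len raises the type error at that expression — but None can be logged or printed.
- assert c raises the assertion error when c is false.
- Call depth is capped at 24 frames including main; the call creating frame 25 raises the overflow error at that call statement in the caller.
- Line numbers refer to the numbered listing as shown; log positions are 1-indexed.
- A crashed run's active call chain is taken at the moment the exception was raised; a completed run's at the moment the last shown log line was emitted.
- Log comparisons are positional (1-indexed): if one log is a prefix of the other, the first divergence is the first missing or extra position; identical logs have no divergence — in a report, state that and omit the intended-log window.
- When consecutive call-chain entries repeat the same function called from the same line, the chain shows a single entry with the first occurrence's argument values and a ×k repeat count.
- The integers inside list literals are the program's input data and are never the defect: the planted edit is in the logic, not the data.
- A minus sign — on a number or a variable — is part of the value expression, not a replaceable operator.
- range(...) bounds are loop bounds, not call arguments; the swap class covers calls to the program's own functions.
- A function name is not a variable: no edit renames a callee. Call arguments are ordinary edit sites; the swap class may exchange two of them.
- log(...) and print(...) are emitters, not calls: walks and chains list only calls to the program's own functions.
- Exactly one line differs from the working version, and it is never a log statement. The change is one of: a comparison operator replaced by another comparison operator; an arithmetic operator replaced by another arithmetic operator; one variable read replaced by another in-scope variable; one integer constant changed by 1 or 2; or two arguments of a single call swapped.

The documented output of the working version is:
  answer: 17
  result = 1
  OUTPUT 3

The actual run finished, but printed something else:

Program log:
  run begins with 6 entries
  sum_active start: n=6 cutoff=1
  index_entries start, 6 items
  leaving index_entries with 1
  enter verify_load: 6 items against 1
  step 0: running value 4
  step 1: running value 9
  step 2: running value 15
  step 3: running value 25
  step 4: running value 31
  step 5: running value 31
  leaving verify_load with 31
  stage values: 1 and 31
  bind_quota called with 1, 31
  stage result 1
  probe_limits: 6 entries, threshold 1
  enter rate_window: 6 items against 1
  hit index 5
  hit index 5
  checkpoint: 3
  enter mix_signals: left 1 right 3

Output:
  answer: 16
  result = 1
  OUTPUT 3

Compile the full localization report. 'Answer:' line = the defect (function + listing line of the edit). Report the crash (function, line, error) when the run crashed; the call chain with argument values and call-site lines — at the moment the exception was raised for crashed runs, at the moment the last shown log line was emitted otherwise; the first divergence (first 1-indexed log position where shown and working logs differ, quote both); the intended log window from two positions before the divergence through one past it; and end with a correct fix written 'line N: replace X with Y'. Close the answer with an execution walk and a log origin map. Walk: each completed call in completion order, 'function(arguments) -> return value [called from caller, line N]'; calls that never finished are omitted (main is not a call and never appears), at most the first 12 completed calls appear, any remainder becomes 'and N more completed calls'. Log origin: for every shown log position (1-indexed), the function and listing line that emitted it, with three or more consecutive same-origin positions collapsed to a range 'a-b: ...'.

Answer: the defect is in mix_signals at line 51.
The tell: The logs agree in full; only the final output differs.
Call chain: main -> mix_signals(1, 3) (called at line 64).
First divergence: none — the logs agree in full.
Execution walk:
  index_entries([4, 5, 6, 10, 6, 1]) -> 1  [called from sum_active, line 28]
  verify_load([4, 5, 6, 10, 6, 1], 1) -> 31  [called from sum_active, line 29]
  bind_quota(1, 31) -> 1  [called from sum_active, line 31]
  sum_active([4, 5, 6, 10, 6, 1], 1) -> 1  [called from main, line 60]
  rate_window([4, 5, 6, 10, 6, 1], 1) -> 5  [called from probe_limits, line 42]
  probe_limits([4, 5, 6, 10, 6, 1], 1) -> 3  [called from main, line 62]
  mix_signals(1, 3) -> 16  [called from main, line 64]
Log line origins:
  1: emitted by main (line 59)
  2: emitted by sum_active (line 27)
  3: emitted by index_entries (line 2)
  4: emitted by index_entries (line 7)
  5: emitted by verify_load (line 11)
  6-11: emitted by verify_load (line 16)
  12: emitted by verify_load (line 17)
  13: emitted by sum_active (line 30)
  14: emitted by bind_quota (line 21)
  15: emitted by main (line 61)
  16: emitted by probe_limits (line 41)
  17: emitted by rate_window (line 34)
  18: emitted by rate_window (line 37)
  19: emitted by probe_limits (line 43)
  20: emitted by main (line 63)
  21: emitted by mix_signals (line 48)
A correct fix: line 51: replace `16` with `17`.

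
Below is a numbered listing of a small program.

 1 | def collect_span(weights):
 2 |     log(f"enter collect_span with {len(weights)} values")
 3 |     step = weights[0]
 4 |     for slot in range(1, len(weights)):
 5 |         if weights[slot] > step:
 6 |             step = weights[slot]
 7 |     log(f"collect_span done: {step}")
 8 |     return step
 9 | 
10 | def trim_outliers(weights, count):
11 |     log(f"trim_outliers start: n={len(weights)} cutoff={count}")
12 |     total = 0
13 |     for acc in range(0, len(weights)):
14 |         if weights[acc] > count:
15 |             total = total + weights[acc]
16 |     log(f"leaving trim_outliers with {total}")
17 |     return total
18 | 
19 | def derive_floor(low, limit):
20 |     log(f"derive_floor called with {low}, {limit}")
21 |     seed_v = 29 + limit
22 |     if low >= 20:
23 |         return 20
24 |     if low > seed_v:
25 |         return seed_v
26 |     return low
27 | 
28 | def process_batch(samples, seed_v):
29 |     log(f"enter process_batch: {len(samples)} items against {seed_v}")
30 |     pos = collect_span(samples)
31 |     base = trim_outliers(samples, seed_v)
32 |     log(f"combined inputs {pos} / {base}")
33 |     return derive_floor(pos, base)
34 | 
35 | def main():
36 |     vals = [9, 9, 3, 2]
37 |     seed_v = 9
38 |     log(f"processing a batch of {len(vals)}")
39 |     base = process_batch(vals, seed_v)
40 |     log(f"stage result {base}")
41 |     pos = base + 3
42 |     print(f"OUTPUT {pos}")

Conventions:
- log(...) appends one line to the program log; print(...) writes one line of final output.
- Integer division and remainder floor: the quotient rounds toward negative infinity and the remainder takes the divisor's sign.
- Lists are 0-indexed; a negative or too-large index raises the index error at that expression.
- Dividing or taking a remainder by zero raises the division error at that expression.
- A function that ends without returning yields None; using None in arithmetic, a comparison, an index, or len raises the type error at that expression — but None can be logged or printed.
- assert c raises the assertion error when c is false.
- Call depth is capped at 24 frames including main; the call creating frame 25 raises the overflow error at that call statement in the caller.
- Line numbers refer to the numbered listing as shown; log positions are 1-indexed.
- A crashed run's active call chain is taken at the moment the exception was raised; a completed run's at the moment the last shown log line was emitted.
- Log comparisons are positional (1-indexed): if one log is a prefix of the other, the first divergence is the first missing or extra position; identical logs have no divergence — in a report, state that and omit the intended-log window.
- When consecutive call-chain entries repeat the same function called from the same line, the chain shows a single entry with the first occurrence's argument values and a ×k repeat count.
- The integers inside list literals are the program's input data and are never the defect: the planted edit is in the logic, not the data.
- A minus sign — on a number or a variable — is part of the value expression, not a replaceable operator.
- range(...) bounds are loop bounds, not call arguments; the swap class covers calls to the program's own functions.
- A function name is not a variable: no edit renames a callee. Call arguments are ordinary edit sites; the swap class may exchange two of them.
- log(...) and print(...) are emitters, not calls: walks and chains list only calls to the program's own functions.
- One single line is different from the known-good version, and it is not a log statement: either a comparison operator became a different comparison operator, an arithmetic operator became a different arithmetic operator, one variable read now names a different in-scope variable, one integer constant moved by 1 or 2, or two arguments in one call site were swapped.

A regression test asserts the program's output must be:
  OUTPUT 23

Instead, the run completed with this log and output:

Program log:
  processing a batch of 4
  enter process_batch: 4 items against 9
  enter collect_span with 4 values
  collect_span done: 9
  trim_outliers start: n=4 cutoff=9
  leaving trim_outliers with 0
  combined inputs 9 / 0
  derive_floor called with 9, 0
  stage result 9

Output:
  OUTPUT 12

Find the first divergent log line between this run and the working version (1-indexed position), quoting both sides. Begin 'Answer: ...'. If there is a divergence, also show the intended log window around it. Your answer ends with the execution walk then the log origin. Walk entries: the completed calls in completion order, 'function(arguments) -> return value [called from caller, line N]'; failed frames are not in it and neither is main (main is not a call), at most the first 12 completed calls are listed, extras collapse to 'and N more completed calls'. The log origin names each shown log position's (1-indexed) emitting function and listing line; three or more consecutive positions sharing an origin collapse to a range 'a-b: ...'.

Answer: at position 9 the run shows 'stage result 9' where the working version logs 'stage result 20'.
Intended log window:
  7: combined inputs 9 / 0
  8: derive_floor called with 9, 0
  9: stage result 20
Execution walk:
  collect_span([9, 9, 3, 2]) -> 9  [called from process_batch, line 30]
  trim_outliers([9, 9, 3, 2], 9) -> 0  [called from process_batch, line 31]
  derive_floor(9, 0) -> 9  [called from process_batch, line 33]
  process_batch([9, 9, 3, 2], 9) -> 9  [called from main, line 39]
Log origin:
  1: emitted by main (line 38)
  2: emitted by process_batch (line 29)
  3: emitted by collect_span (line 2)
  4: emitted by collect_span (line 7)
  5: emitted by trim_outliers (line 11)
  6: emitted by trim_outliers (line 16)
  7: emitted by process_batch (line 32)
  8: emitted by derive_floor (line 20)
  9: emitted by main (line 40)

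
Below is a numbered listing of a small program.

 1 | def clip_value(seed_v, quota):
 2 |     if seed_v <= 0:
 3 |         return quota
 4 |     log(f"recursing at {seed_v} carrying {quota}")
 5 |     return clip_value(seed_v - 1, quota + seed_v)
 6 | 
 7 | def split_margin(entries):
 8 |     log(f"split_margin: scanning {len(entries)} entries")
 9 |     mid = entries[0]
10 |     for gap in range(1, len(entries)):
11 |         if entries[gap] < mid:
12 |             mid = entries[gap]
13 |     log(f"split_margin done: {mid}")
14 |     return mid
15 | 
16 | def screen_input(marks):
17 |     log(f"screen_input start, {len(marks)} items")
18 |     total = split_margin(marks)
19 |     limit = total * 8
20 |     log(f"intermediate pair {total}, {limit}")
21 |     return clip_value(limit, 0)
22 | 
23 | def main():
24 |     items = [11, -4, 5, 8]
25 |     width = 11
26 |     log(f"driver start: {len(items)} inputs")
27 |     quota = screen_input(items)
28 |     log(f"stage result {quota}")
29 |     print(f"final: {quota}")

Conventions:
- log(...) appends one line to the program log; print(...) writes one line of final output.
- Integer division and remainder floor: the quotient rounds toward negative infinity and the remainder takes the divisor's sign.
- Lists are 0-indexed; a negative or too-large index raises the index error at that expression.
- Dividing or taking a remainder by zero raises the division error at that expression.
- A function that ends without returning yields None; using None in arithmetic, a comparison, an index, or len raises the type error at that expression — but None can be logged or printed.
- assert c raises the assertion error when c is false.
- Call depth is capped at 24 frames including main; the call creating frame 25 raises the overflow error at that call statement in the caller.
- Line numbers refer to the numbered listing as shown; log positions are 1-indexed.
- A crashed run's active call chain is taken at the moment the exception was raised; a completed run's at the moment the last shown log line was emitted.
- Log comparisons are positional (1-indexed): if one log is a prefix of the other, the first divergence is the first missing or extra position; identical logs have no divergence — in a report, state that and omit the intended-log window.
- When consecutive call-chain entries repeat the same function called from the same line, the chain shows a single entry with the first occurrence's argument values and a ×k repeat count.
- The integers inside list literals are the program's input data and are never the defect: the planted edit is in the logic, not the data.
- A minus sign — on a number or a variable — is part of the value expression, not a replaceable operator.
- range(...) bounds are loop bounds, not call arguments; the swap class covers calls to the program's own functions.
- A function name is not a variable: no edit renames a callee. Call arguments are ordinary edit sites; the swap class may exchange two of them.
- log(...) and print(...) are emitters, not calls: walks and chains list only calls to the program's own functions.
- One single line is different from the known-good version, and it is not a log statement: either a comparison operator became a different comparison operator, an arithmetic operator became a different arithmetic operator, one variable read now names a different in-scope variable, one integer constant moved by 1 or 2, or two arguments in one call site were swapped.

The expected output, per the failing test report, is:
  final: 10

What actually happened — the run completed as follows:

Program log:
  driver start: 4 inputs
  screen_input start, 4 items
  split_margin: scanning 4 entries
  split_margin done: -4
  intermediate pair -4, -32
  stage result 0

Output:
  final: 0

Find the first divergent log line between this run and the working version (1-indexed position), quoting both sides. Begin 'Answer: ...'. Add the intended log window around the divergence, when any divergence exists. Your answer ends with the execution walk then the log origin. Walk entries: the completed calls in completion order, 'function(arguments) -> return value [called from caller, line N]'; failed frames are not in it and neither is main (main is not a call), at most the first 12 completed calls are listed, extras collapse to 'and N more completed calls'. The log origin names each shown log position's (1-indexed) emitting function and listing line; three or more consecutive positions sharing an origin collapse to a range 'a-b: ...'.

Answer: at position 5 the run shows 'intermediate pair -4, -32' where the working version logs 'intermediate pair -4, 4'.
Intended log window:
  3: split_margin: scanning 4 entries
  4: split_margin done: -4
  5: intermediate pair -4, 4
  6: recursing at 4 carrying 0
Execution walk:
  split_margin([11, -4, 5, 8]) -> -4  [called from screen_input, line 18]
  clip_value(-32, 0) -> 0  [called from screen_input, line 21]
  screen_input([11, -4, 5, 8]) -> 0  [called from main, line 27]
Log origin:
  1: emitted by main (line 26)
  2: emitted by screen_input (line 17)
  3: emitted by split_margin (line 8)
  4: emitted by split_margin (line 13)
  5: emitted by screen_input (line 20)
  6: emitted by main (line 28)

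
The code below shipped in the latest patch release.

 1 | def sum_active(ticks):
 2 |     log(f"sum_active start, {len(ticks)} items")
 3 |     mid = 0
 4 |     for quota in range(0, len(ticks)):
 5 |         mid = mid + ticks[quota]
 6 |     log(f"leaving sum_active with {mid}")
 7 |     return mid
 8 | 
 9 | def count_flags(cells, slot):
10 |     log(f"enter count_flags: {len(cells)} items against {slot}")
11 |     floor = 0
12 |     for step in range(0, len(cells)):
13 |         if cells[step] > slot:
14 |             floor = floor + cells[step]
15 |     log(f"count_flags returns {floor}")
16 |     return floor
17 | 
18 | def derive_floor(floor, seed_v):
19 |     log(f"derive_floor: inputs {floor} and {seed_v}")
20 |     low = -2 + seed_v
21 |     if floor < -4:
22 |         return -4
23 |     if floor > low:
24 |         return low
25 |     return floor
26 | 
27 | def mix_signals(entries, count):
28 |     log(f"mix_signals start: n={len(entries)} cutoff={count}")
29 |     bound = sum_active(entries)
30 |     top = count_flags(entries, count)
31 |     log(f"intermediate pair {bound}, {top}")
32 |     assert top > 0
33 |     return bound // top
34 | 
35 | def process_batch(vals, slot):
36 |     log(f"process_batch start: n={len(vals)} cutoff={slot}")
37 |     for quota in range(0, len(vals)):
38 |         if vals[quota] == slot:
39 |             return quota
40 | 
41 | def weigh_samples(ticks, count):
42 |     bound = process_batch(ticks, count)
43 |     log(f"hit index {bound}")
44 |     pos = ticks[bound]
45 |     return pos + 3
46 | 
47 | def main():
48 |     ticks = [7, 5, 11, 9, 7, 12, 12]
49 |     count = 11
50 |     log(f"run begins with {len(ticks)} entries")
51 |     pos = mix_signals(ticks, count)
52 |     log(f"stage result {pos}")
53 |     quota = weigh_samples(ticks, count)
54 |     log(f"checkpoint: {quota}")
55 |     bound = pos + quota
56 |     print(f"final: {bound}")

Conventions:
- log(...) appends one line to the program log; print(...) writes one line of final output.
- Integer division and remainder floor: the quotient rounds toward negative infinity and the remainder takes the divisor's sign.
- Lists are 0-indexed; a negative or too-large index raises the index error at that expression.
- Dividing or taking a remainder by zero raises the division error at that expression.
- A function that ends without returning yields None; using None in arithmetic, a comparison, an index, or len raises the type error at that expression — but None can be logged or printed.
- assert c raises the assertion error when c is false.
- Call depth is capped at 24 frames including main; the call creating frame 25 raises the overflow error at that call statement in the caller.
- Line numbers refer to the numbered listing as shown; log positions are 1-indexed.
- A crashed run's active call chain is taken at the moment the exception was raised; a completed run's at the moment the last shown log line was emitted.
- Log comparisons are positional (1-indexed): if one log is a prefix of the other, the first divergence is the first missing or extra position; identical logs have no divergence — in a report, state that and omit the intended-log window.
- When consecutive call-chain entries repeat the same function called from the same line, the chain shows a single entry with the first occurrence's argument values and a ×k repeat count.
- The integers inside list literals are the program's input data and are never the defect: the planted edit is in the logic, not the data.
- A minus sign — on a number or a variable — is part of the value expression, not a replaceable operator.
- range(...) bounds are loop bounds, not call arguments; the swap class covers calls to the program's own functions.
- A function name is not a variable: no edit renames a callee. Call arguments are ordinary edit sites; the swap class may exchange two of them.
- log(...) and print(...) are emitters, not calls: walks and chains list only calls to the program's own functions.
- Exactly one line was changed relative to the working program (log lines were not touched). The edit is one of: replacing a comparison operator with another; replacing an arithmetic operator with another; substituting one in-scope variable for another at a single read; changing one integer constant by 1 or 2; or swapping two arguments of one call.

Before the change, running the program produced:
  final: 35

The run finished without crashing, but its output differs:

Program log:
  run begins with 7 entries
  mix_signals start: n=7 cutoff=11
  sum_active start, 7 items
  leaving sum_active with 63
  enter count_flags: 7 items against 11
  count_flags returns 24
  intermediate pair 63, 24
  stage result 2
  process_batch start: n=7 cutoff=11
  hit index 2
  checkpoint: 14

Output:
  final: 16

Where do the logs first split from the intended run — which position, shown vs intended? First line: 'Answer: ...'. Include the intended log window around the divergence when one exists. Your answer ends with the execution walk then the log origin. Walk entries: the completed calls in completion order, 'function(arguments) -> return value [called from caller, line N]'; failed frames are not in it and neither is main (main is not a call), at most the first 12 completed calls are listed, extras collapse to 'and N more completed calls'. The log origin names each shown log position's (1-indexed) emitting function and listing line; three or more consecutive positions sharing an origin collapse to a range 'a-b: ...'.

Answer: position 11; shown 'checkpoint: 14' vs intended 'checkpoint: 33'.
Intended log window:
  9: process_batch start: n=7 cutoff=11
  10: hit index 2
  11: checkpoint: 33
Execution walk:
  sum_active([7, 5, 11, 9, 7, 12, 12]) -> 63  [called from mix_signals, line 29]
  count_flags([7, 5, 11, 9, 7, 12, 12], 11) -> 24  [called from mix_signals, line 30]
  mix_signals([7, 5, 11, 9, 7, 12, 12], 11) -> 2  [called from main, line 51]
  process_batch([7, 5, 11, 9, 7, 12, 12], 11) -> 2  [called from weigh_samples, line 42]
  weigh_samples([7, 5, 11, 9, 7, 12, 12], 11) -> 14  [called from main, line 53]
Origin of each log line:
  1: emitted by main (line 50)
  2: emitted by mix_signals (line 28)
  3: emitted by sum_active (line 2)
  4: emitted by sum_active (line 6)
  5: emitted by count_flags (line 10)
  6: emitted by count_flags (line 15)
  7: emitted by mix_signals (line 31)
  8: emitted by main (line 52)
  9: emitted by process_batch (line 36)
  10: emitted by weigh_samples (line 43)
  11: emitted by main (line 54)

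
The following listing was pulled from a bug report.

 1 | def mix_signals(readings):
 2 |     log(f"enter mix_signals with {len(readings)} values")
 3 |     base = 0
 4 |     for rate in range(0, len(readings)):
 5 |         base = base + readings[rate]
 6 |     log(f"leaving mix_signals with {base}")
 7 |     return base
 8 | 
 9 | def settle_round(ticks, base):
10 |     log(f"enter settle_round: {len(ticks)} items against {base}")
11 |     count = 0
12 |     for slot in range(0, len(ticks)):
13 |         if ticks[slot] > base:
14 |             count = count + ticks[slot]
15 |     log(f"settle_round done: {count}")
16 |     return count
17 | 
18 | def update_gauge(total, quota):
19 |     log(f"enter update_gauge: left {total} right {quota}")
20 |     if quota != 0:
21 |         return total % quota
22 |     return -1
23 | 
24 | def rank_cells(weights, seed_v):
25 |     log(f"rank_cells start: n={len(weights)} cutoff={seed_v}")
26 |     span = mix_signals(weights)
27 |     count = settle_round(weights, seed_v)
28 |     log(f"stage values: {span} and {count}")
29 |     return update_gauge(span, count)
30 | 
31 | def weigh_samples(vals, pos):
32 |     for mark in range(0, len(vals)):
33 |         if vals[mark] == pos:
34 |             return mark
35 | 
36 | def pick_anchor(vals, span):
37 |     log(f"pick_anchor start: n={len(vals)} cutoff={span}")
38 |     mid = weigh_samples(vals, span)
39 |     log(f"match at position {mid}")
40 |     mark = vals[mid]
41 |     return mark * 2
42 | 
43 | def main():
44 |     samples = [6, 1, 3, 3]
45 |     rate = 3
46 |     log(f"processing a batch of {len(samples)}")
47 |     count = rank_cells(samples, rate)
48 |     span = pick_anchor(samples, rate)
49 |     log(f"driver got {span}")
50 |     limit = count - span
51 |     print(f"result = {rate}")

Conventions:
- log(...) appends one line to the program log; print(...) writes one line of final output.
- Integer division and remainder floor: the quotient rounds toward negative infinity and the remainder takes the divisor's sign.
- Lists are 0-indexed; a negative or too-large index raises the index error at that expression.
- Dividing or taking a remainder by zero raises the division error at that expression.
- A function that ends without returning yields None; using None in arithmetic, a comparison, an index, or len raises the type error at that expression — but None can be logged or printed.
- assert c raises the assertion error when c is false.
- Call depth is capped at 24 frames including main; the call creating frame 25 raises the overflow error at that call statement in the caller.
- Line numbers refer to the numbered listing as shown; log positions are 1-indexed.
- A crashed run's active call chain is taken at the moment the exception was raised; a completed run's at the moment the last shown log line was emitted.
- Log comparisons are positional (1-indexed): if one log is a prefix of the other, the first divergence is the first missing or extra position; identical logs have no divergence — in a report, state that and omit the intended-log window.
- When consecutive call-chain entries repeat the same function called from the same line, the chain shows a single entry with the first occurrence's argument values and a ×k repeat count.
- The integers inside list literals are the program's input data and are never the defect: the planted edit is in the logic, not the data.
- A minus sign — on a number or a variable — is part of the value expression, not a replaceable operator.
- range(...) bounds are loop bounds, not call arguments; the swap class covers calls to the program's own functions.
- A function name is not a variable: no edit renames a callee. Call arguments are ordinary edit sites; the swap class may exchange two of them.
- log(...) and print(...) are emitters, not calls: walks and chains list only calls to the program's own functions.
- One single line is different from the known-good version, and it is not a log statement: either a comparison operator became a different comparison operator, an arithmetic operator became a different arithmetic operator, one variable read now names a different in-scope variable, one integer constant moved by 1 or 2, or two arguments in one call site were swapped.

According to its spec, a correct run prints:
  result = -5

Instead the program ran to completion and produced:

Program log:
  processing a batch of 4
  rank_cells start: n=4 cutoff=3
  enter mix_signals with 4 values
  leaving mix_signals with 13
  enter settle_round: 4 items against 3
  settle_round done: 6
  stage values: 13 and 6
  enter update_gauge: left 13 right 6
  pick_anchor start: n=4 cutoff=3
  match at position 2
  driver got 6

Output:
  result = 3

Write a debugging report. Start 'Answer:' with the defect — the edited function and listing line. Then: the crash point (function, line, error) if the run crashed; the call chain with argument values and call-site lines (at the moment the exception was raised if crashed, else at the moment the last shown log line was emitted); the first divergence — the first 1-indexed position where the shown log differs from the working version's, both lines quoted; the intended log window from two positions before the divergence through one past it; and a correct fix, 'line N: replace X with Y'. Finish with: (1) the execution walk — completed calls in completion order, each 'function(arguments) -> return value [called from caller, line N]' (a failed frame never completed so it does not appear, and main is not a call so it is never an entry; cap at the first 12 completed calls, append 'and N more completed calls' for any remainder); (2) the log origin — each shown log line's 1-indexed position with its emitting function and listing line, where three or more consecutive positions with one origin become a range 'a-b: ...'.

Answer: the defect is in main at line 51.
Key observation: No log line changed; the fault shows up purely in the output.
Call chain: main.
First divergence: none (the log streams are identical).
Execution walk:
  mix_signals([6, 1, 3, 3]) -> 13  [called from rank_cells, line 26]
  settle_round([6, 1, 3, 3], 3) -> 6  [called from rank_cells, line 27]
  update_gauge(13, 6) -> 1  [called from rank_cells, line 29]
  rank_cells([6, 1, 3, 3], 3) -> 1  [called from main, line 47]
  weigh_samples([6, 1, 3, 3], 3) -> 2  [called from pick_anchor, line 38]
  pick_anchor([6, 1, 3, 3], 3) -> 6  [called from main, line 48]
Log line origins:
  1: logged in main at line 46
  2: logged in rank_cells at line 25
  3: logged in mix_signals at line 2
  4: logged in mix_signals at line 6
  5: logged in settle_round at line 10
  6: logged in settle_round at line 15
  7: logged in rank_cells at line 28
  8: logged in update_gauge at line 19
  9: logged in pick_anchor at line 37
  10: logged in pick_anchor at line 39
  11: logged in main at line 49
A correct fix: line 51: replace `rate` with `limit`.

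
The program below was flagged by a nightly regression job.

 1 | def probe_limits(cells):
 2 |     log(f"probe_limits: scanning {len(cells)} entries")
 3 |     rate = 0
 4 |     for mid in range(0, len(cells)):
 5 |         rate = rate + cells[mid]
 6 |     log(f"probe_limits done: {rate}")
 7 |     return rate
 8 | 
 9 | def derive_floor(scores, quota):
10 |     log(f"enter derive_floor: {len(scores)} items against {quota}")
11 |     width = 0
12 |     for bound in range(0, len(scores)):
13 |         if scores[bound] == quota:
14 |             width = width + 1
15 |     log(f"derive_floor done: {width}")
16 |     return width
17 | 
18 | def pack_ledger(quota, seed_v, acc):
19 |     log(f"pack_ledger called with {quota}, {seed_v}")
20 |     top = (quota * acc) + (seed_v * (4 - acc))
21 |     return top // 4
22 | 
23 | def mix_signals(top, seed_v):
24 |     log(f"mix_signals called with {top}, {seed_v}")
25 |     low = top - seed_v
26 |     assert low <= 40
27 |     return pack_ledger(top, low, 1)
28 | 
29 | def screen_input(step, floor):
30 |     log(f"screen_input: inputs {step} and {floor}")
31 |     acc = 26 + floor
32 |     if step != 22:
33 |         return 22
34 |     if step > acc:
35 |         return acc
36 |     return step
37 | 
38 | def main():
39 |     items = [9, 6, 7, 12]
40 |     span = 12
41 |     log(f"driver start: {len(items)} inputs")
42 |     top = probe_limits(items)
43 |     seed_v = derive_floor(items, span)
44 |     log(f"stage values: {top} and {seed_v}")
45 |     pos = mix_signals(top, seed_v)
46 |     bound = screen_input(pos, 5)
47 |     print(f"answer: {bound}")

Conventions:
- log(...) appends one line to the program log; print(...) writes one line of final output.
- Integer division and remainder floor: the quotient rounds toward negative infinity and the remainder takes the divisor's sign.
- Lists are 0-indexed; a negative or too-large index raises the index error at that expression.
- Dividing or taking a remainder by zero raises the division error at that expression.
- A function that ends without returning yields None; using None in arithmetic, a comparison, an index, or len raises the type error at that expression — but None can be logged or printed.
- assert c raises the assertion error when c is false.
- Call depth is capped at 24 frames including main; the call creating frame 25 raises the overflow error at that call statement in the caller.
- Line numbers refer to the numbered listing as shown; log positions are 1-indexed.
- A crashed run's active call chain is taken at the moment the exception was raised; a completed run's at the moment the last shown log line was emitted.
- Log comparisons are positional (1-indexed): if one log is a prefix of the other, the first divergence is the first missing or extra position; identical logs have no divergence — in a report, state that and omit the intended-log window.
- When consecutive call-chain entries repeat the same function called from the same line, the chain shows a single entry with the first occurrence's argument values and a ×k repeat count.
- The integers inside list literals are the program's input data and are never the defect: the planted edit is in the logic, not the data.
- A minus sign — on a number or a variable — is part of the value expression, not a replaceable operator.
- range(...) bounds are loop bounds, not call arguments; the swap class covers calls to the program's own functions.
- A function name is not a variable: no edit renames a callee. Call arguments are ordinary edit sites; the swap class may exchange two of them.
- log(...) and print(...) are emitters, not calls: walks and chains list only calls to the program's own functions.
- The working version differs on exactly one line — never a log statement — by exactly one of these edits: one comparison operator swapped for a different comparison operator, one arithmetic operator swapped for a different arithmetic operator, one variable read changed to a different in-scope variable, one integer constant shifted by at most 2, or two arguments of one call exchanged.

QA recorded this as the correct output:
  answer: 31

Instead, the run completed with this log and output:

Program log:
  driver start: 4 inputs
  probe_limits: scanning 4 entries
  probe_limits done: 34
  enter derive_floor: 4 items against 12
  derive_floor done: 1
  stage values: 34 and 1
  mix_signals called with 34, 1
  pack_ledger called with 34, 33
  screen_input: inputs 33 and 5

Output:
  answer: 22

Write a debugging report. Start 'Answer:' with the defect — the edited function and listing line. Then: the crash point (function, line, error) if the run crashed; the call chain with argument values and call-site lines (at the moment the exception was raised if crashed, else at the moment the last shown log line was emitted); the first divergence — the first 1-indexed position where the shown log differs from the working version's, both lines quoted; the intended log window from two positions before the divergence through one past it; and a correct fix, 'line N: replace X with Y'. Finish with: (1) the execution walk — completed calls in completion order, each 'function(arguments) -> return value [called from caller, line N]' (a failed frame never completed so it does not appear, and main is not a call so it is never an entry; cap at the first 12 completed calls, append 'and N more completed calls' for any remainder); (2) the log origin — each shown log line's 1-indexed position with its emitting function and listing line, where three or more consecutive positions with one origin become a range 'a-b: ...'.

Answer: the defect is in screen_input at line 32.
Key observation: Every logged value matches the working version; the printed result is what differs.
Call chain: main -> screen_input(33, 5) (called at line 46).
First divergence: none (the log streams are identical).
Execution walk:
  probe_limits([9, 6, 7, 12]) -> 34  [called from main, line 42]
  derive_floor([9, 6, 7, 12], 12) -> 1  [called from main, line 43]
  pack_ledger(34, 33, 1) -> 33  [called from mix_signals, line 27]
  mix_signals(34, 1) -> 33  [called from main, line 45]
  screen_input(33, 5) -> 22  [called from main, line 46]
Log origins:
  1: logged in main at line 41
  2: logged in probe_limits at line 2
  3: logged in probe_limits at line 6
  4: logged in derive_floor at line 10
  5: logged in derive_floor at line 15
  6: logged in main at line 44
  7: logged in mix_signals at line 24
  8: logged in pack_ledger at line 19
  9: logged in screen_input at line 30
A correct fix: line 32: replace `!=` with `<`.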